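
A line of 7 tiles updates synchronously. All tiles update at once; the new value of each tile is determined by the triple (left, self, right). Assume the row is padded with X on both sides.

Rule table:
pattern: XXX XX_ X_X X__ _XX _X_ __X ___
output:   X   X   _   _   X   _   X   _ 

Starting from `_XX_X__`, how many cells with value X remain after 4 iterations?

iteration 1: _XX___X
iteration 2: _XX__XX
iteration 3: _XX_XXX
iteration 4: _XX_XXX
count of X: 5

5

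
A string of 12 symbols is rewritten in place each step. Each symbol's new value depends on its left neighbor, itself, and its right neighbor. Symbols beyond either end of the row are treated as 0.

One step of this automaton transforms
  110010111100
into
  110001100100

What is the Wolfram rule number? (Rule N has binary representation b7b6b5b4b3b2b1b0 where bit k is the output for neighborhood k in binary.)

position 7: 111 → 0  (bit 7 = 0)
position 1: 110 → 1  (bit 6 = 1)
position 5: 101 → 1  (bit 5 = 1)
position 2: 100 → 0  (bit 4 = 0)
position 0: 011 → 1  (bit 3 = 1)
position 4: 010 → 0  (bit 2 = 0)
position 3: 001 → 0  (bit 1 = 0)
position 11: 000 → 0  (bit 0 = 0)
bits b7..b0 = 01101000 = 104

104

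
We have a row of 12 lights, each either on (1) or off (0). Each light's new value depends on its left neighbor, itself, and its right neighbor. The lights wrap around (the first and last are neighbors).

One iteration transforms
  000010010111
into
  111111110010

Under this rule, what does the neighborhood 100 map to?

1

At position 0 the neighborhood is 100; the next row has 1 there.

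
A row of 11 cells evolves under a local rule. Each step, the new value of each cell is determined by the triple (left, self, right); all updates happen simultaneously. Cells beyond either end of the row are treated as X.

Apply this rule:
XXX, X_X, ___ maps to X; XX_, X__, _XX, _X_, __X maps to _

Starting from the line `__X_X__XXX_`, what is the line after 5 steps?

step 1: ___X____X_X
step 2: _X___XX__X_
step 3: X__X______X
step 4: _____XXXX__
step 5: _XXX__XX___

_XXX__XX___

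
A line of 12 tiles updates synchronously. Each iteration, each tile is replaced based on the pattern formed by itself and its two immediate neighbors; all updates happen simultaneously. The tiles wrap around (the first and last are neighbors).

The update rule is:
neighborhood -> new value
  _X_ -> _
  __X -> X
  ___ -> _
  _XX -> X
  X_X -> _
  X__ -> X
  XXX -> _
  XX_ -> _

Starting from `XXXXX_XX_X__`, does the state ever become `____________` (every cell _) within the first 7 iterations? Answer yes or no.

X_____X___XX
_X___X_X_XX_
X_X_X____X_X
_____X__X__X
X___X_XX_XX_
_X_X__X__X__
X___XX_XX_X_
iteration 7 is X___XX_XX_X_, still not uniform _

no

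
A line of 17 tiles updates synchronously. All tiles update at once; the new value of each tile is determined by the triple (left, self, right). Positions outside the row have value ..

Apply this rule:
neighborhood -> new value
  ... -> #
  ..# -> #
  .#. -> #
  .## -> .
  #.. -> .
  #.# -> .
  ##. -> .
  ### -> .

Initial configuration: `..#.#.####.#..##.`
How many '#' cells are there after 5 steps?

6

###.#......#.#...
....#.######.#.##
#####........#...
......########.##
######...........
count of #: 6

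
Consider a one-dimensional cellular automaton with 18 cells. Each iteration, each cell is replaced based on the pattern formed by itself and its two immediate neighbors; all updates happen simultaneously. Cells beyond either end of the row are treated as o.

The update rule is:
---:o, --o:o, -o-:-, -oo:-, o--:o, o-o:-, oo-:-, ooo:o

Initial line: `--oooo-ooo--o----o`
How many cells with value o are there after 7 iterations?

10

oo-oo---o-oo-oooo-
o----ooo------oo--
-oooo-o-oooooo--oo
--oo-----oooo-oo-o
oo--ooooo-oo------
o-oo-ooo----oooooo
------o-oooo-ooooo
count of o: 10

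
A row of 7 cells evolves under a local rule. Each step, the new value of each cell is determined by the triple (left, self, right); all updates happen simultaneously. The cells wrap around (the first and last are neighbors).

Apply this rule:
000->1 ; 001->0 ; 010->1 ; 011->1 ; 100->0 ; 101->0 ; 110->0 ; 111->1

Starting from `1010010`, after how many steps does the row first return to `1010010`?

1

step 1: 1010010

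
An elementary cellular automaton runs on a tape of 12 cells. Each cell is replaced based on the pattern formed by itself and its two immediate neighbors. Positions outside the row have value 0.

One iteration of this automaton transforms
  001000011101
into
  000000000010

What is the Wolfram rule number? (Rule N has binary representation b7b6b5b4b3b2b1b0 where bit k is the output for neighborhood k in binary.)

position 8: 111 → 0  (bit 7 = 0)
position 9: 110 → 0  (bit 6 = 0)
position 10: 101 → 1  (bit 5 = 1)
position 3: 100 → 0  (bit 4 = 0)
position 7: 011 → 0  (bit 3 = 0)
position 2: 010 → 0  (bit 2 = 0)
position 1: 001 → 0  (bit 1 = 0)
position 0: 000 → 0  (bit 0 = 0)
bits b7..b0 = 00100000 = 32

32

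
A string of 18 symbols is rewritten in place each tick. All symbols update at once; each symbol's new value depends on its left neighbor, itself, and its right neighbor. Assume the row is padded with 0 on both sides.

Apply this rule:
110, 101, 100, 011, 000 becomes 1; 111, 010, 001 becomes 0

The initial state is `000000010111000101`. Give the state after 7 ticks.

111111001101110010
100001101111011001
011101111001111100
010111001101000111
001101101110110101
101111111011111010
011000001110001101

011000001110001101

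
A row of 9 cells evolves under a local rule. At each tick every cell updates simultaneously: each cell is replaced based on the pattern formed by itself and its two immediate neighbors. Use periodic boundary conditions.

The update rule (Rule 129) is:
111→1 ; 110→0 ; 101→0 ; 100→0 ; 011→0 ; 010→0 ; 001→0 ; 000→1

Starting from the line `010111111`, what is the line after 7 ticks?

000011110
111001100
010000000
000111111
010011110
000001100
111100001

111100001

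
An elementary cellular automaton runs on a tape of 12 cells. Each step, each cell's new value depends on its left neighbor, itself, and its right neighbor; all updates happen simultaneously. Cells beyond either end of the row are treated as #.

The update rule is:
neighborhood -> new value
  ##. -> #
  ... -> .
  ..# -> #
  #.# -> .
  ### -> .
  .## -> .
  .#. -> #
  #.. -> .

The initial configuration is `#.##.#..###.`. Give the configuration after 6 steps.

step 1: #..#.#.#..#.
step 2: #.##.#.#.##.
step 3: #..#.#.#..#.  (repeats step 1; period 2)
step 6: #.##.#.#.##.

#.##.#.#.##.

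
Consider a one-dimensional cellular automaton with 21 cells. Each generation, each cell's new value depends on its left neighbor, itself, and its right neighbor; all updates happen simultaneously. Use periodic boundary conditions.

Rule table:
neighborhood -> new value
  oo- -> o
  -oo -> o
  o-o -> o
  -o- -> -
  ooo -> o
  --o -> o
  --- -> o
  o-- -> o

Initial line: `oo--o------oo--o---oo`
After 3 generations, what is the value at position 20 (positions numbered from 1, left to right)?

oooo-oooooooooo-ooooo
ooooooooooooooooooooo
ooooooooooooooooooooo
position 20 holds o

o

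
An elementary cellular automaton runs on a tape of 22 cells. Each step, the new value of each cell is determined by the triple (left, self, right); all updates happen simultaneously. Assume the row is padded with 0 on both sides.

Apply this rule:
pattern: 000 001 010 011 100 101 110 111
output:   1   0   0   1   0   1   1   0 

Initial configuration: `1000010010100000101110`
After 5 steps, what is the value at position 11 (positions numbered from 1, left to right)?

0011000001001110011010
1011011100001010011100
0111110101100100010101
0100011011100001001010
0001011110101100000100
position 11 holds 1

1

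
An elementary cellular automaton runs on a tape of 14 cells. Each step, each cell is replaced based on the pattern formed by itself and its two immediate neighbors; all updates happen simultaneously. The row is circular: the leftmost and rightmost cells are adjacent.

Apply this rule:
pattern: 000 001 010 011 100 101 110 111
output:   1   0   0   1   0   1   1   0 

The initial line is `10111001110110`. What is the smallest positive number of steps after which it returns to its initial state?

step 1: 01101001011111
step 2: 11110000110001
step 3: 00010110110101
step 4: 01001111111010
step 5: 00001000001100
step 6: 11100011101101
step 7: 00101010111111
step 8: 00010101100001
step 9: 01001011101100
step 10: 00000110111101
step 11: 01110111100110
step 12: 01011100100110
step 13: 00110100000110
step 14: 10111001110110

14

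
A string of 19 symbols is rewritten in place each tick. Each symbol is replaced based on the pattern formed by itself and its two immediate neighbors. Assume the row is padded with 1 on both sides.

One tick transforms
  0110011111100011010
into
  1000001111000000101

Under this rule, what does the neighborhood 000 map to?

At position 12 the neighborhood is 000; the next row has 0 there.

0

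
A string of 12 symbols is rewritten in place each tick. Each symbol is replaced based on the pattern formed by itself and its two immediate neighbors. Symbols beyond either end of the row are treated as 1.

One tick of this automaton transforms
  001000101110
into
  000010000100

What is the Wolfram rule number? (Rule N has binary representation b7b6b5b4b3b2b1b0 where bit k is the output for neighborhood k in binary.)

129

position 9: 111 → 1  (bit 7 = 1)
position 10: 110 → 0  (bit 6 = 0)
position 7: 101 → 0  (bit 5 = 0)
position 0: 100 → 0  (bit 4 = 0)
position 8: 011 → 0  (bit 3 = 0)
position 2: 010 → 0  (bit 2 = 0)
position 1: 001 → 0  (bit 1 = 0)
position 4: 000 → 1  (bit 0 = 1)
bits b7..b0 = 10000001 = 129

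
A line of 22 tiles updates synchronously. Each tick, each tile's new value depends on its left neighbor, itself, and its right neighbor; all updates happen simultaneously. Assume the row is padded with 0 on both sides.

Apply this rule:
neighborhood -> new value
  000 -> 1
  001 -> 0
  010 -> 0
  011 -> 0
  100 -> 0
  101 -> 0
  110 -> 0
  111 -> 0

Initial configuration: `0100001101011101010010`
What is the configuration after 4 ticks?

1100001111111111111111

0001100000000000000000
1100001111111111111111
0001100000000000000000  (repeats tick 1; period 2)
tick 4: 1100001111111111111111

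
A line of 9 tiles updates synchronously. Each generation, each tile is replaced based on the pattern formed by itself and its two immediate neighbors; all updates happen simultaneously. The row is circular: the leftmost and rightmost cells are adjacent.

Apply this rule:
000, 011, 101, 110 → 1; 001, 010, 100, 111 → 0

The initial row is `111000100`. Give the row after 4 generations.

100010110

101010000
010100110
001000110
100010110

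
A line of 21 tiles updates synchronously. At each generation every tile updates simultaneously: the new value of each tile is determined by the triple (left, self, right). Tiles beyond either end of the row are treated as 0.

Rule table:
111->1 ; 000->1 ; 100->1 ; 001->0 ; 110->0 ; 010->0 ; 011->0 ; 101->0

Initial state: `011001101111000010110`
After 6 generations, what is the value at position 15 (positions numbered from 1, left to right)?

0

000100000110111000001
110011110000010111100
001001101111000011011
100100000110111000000
010011110000010111111
001001101111000011110
position 15 holds 0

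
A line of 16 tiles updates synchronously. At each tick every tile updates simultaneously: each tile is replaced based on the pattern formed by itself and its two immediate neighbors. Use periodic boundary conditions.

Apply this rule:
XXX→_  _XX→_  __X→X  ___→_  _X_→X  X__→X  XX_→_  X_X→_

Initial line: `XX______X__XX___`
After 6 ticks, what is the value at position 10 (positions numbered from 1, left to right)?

tick 1: __X____XXXX__X_X
tick 2: XXXX__X____XXX_X
tick 3: ____XXXX__X_____
tick 4: ___X____XXXX____
tick 5: __XXX__X____X___
tick 6: _X___XXXX__XXX__
position 10 holds _

_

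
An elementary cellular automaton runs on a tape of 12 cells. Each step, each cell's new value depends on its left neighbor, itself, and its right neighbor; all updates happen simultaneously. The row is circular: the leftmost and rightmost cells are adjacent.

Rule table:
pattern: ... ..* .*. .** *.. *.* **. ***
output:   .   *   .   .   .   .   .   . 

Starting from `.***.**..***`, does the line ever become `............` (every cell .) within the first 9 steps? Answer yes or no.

........*...
.......*....
......*.....
.....*......
....*.......
...*........
..*.........
.*..........
*...........
step 9 is *..........., still not uniform .

no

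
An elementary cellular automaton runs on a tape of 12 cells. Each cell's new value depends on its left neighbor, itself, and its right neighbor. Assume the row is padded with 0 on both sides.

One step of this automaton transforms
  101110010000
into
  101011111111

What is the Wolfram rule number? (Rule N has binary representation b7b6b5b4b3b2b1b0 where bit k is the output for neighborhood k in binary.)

position 3: 111 → 0  (bit 7 = 0)
position 4: 110 → 1  (bit 6 = 1)
position 1: 101 → 0  (bit 5 = 0)
position 5: 100 → 1  (bit 4 = 1)
position 2: 011 → 1  (bit 3 = 1)
position 0: 010 → 1  (bit 2 = 1)
position 6: 001 → 1  (bit 1 = 1)
position 9: 000 → 1  (bit 0 = 1)
bits b7..b0 = 01011111 = 95

95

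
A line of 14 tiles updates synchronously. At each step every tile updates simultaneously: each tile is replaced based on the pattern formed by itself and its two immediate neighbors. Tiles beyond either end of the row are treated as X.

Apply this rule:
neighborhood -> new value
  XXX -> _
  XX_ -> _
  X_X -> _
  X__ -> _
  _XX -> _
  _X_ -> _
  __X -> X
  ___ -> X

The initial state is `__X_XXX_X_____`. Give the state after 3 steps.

_X________XXXX
___XXXXXXX____
_XX________XXX

_XX________XXX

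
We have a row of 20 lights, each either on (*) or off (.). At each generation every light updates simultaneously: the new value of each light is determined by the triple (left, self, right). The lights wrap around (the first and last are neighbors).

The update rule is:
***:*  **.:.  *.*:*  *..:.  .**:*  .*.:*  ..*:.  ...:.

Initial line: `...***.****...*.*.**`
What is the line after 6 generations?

generation 1: ...**.****....*****.
generation 2: ...*.****.....****..
generation 3: ...*****......***...
generation 4: ...****.......**....
generation 5: ...***........*.....
generation 6: ...**.........*.....

...**.........*.....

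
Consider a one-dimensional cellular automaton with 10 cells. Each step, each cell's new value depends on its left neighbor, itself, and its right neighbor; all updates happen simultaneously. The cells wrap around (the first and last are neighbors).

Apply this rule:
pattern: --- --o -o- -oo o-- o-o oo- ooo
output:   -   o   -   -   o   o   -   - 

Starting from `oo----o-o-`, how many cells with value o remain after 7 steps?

4

step 1: --o--o-o-o
step 2: oo-oo-o-o-
step 3: --o--o-o-o  (repeats step 1; period 2)
step 7: --o--o-o-o
count of o: 4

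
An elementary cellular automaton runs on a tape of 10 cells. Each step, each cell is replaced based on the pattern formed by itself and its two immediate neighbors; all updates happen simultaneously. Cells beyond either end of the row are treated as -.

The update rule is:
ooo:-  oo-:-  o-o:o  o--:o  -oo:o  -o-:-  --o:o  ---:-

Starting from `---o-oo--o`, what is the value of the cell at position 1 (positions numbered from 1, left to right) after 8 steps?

o

--o-oo-oo-
-o-oo-oo-o
o-oo-oo-o-
-oo-oo-o-o
oo-oo-o-o-
o-oo-o-o-o
-oo-o-o-o-
oo-o-o-o-o
position 1 holds o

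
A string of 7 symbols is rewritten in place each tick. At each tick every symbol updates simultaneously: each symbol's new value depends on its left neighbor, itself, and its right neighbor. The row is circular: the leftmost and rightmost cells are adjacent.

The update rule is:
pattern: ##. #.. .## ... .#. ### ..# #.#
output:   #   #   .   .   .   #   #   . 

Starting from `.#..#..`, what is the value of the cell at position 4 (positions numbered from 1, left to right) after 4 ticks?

.

tick 1: #.##.#.
tick 2: ...#...
tick 3: ..#.#..
tick 4: .#...#.
position 4 holds .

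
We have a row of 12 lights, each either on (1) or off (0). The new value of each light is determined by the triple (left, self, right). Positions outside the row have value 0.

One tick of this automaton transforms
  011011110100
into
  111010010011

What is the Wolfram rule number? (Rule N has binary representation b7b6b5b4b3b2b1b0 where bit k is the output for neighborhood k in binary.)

91

position 5: 111 → 0  (bit 7 = 0)
position 2: 110 → 1  (bit 6 = 1)
position 3: 101 → 0  (bit 5 = 0)
position 10: 100 → 1  (bit 4 = 1)
position 1: 011 → 1  (bit 3 = 1)
position 9: 010 → 0  (bit 2 = 0)
position 0: 001 → 1  (bit 1 = 1)
position 11: 000 → 1  (bit 0 = 1)
bits b7..b0 = 01011011 = 91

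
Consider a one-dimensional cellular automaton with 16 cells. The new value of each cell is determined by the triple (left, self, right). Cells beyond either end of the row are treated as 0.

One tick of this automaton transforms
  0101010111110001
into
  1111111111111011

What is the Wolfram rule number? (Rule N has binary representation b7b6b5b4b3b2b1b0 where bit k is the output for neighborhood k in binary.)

position 8: 111 → 1  (bit 7 = 1)
position 11: 110 → 1  (bit 6 = 1)
position 2: 101 → 1  (bit 5 = 1)
position 12: 100 → 1  (bit 4 = 1)
position 7: 011 → 1  (bit 3 = 1)
position 1: 010 → 1  (bit 2 = 1)
position 0: 001 → 1  (bit 1 = 1)
position 13: 000 → 0  (bit 0 = 0)
bits b7..b0 = 11111110 = 254

254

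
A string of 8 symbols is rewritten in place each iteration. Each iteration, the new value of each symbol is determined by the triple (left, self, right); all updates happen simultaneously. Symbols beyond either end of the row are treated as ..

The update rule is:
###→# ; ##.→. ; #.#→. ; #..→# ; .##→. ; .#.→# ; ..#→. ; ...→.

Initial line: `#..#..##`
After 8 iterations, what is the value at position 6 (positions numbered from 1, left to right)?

.

##.##...
.....#..
.....##.
.......#
.......#  (fixed point — unchanged through iteration 8)
position 6 holds .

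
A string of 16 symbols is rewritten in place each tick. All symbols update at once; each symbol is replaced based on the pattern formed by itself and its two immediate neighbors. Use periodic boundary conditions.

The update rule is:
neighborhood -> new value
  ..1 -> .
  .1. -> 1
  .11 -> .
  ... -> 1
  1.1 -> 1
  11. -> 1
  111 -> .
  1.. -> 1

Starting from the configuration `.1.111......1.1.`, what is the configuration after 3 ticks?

.11..111111.1111
1.11......11...1
11.111111..111..

11.111111..111..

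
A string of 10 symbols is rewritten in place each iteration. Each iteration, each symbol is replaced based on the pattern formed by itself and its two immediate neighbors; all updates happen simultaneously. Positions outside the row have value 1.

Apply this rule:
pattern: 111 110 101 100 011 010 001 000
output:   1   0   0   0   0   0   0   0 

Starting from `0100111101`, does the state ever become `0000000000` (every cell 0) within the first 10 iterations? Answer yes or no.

iteration 1: 0000011000
iteration 2: 0000000000
all cells are 0 at iteration 2

yes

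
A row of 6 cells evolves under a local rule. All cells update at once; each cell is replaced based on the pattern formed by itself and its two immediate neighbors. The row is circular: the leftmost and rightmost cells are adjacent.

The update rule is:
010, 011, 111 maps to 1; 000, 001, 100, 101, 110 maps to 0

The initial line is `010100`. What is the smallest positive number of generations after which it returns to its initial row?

010100

1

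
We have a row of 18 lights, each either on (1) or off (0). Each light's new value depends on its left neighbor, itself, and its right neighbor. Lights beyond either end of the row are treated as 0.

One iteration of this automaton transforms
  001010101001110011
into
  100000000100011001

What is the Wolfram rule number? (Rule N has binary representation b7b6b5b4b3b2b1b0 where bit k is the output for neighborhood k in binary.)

81

position 12: 111 → 0  (bit 7 = 0)
position 13: 110 → 1  (bit 6 = 1)
position 3: 101 → 0  (bit 5 = 0)
position 9: 100 → 1  (bit 4 = 1)
position 11: 011 → 0  (bit 3 = 0)
position 2: 010 → 0  (bit 2 = 0)
position 1: 001 → 0  (bit 1 = 0)
position 0: 000 → 1  (bit 0 = 1)
bits b7..b0 = 01010001 = 81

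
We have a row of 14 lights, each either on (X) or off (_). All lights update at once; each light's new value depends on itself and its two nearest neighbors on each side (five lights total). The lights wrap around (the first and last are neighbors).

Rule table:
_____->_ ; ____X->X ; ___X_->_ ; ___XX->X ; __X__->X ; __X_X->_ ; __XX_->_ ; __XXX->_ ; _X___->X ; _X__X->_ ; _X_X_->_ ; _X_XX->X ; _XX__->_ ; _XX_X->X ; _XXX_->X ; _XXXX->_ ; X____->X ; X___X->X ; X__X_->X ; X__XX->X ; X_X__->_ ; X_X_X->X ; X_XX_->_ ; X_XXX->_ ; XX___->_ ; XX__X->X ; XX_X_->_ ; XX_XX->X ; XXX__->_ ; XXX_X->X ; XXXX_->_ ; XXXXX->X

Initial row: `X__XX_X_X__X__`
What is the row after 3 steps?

X_X_X_X___XX_X
X_X_X__XXX_XX_
X_X___X_XXX_X_

X_X___X_XXX_X_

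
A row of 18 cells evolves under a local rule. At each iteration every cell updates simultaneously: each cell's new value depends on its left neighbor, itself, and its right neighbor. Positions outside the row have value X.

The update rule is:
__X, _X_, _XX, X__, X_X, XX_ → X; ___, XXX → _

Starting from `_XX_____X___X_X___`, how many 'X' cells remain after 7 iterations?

XXXX___XXX_XXXXX_X
___XX_XX_XXX___XXX
X_XXXXXXXX_XX_XX__
XXX______XXXXXXXXX
__XX____XX________
XXXXX__XXXX______X
____XXXX__XX____XX
count of X: 8

8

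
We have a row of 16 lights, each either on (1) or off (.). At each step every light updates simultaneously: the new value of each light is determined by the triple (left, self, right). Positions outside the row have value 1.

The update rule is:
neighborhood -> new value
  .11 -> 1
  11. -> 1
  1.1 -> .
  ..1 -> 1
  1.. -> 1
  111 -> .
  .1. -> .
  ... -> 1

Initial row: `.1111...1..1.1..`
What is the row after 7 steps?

.1..1111.11...11
..111..1.111111.
111.111..1....1.
..1.1.111.1111..
11....1.1.1..111
.11111.....111..
.1...1111111.111

.1...1111111.111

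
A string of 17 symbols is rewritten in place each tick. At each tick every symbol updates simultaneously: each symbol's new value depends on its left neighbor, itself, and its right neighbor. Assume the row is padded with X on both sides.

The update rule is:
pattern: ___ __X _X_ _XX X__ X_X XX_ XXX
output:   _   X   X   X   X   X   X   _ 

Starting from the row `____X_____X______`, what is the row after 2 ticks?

XXXX_XX_XX_XX__XX

X__XXX___XXX____X
XXXX_XX_XX_XX__XX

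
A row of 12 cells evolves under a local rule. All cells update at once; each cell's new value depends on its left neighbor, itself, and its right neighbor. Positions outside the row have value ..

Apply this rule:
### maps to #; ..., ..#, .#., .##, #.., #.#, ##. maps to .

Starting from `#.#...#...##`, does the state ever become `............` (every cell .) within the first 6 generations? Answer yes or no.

............
all cells are . at generation 1

yes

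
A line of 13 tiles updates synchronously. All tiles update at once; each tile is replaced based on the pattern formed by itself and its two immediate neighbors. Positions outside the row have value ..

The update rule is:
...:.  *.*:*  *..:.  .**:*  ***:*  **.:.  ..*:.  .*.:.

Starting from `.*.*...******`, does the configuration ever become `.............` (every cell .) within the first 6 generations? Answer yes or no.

yes

generation 1: ..*....*****.
generation 2: .......****..
generation 3: .......***...
generation 4: .......**....
generation 5: .......*.....
generation 6: .............
all cells are . at generation 6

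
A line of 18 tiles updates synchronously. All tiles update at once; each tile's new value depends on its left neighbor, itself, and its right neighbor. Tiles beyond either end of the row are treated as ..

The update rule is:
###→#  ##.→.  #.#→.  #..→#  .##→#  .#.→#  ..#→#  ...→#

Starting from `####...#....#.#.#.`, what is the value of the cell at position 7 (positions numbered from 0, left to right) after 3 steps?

#

###.#########.#.##
##..########..#.#.
#.#########.###.##
position 7 holds #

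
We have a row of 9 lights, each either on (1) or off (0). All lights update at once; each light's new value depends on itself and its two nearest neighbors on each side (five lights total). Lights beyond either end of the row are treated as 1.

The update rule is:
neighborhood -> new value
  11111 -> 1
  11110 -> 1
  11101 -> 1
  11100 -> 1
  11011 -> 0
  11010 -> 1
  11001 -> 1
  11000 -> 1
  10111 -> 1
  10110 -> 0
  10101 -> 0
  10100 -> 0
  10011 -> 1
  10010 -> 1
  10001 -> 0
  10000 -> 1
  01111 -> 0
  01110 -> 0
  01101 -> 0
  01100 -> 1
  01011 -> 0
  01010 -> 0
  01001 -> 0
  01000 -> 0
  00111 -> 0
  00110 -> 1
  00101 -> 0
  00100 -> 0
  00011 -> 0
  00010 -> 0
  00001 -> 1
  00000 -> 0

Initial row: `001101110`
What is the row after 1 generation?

111001010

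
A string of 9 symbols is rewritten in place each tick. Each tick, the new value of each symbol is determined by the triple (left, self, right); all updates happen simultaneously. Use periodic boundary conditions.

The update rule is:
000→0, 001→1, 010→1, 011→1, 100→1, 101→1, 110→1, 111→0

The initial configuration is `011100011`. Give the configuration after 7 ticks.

110110111
011111100
110000110
111001111
001111000
011001100
111111110

111111110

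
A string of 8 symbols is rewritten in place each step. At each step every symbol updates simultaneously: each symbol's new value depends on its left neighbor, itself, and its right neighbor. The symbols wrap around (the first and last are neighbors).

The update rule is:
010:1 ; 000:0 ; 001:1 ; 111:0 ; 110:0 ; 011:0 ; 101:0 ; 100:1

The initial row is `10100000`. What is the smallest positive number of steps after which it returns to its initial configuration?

step 1: 10110001
step 2: 00001010
step 3: 00011011
step 4: 10100000

4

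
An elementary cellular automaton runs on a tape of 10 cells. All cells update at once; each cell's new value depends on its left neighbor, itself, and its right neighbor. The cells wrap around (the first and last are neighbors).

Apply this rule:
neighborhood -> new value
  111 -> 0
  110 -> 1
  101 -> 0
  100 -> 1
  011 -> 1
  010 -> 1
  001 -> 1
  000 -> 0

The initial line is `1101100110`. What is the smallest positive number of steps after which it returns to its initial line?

3

1101111110
1101000010
1101100110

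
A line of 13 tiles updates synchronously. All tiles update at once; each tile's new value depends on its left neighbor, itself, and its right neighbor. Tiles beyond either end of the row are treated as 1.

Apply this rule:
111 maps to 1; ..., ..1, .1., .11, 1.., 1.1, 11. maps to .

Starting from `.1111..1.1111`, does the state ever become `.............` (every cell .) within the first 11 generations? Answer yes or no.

yes

..11......111
...........11
............1
.............
all cells are . at generation 4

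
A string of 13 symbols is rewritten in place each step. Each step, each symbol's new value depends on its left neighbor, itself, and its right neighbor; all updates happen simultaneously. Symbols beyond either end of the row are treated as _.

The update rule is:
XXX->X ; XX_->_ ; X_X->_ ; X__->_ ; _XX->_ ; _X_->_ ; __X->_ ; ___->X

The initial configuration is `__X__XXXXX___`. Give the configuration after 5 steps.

step 1: X_____XXX__XX
step 2: __XXX__X_____
step 3: X__X_____XXXX
step 4: _____XXX__XX_
step 5: XXXX__X______

XXXX__X______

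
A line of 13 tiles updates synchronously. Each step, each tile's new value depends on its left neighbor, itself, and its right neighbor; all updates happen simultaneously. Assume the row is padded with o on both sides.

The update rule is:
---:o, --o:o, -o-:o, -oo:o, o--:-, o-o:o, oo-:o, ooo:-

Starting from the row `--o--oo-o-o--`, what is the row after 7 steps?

-oo-ooooooo-o
ooooo-----ooo
----o-ooooo--
-oooooo---o-o
oo----o-ooooo
-o-oooooo----
oooo----o-ooo

oooo----o-ooo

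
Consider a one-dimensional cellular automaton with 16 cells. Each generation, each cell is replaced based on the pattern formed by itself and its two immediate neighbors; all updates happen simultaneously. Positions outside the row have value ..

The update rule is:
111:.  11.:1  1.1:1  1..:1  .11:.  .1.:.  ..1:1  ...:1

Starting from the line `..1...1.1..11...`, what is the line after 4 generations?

11.111.1.11.1111
.11..11.1.11...1
1.111.11.1.1111.
.1..11.11.1...11

.1..11.11.1...11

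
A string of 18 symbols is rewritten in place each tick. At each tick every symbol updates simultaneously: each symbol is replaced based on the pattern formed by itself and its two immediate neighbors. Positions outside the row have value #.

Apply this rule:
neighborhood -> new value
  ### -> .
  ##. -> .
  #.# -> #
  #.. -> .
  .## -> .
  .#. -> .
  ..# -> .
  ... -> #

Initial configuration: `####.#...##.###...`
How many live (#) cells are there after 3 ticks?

....#..#...#....#.
.##......#...##..#
#...####...#......
count of #: 6

6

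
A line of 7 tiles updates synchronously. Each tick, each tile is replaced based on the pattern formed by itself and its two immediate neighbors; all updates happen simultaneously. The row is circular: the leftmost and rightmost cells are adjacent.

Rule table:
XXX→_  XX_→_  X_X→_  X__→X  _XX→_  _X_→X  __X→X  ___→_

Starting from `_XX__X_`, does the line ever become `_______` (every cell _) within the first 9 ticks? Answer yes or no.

X__XXXX
_XX____
X__X___
XXXXX_X
_______
all cells are _ at tick 5

yes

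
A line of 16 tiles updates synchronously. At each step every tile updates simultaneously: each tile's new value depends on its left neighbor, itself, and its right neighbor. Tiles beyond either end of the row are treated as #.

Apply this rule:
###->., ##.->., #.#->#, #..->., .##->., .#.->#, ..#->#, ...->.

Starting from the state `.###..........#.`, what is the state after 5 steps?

.........##..###

step 1: #............###
step 2: ............#...
step 3: ...........##..#
step 4: ..........#...#.
step 5: .........##..###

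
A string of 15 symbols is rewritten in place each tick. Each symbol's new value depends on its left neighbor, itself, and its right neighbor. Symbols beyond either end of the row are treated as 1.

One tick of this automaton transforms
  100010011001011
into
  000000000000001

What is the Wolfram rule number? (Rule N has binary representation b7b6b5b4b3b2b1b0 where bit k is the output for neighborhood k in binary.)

position 14: 111 → 1  (bit 7 = 1)
position 0: 110 → 0  (bit 6 = 0)
position 12: 101 → 0  (bit 5 = 0)
position 1: 100 → 0  (bit 4 = 0)
position 7: 011 → 0  (bit 3 = 0)
position 4: 010 → 0  (bit 2 = 0)
position 3: 001 → 0  (bit 1 = 0)
position 2: 000 → 0  (bit 0 = 0)
bits b7..b0 = 10000000 = 128

128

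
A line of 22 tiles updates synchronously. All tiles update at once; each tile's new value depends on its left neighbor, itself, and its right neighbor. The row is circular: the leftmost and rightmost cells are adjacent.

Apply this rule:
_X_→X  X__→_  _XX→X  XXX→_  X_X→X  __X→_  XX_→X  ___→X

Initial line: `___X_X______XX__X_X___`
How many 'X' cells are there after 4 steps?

XX_XXX_XXXX_XX__XXX_XX
_XXX_XXX__XXXX__X_XXX_
_X_XXX_X__X__X__XXX_X_
_XXX_XXX__X__X__X_XXX_
count of X: 12

12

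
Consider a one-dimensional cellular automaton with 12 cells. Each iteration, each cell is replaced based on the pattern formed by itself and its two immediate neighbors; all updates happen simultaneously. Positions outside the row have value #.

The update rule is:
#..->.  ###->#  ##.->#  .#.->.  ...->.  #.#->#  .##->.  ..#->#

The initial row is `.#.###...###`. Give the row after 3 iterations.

###.#.#.#.#.

#.#.##..#.##
##.#.#.#.#.#
###.#.#.#.#.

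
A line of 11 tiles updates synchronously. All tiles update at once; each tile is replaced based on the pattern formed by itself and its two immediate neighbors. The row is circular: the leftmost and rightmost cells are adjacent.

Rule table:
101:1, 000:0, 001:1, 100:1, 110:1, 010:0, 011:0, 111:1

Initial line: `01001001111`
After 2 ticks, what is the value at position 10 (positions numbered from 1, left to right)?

10110110111
11011011011
position 10 holds 1

1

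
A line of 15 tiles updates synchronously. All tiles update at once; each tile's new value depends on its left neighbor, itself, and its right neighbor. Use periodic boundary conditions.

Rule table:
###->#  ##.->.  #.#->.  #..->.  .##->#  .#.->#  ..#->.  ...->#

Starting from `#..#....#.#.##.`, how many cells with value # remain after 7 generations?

6

#..#.##.#.#.#..
#..#.#..#.#.#..
#..#.#..#.#.#..  (fixed point — unchanged through generation 7)
count of #: 6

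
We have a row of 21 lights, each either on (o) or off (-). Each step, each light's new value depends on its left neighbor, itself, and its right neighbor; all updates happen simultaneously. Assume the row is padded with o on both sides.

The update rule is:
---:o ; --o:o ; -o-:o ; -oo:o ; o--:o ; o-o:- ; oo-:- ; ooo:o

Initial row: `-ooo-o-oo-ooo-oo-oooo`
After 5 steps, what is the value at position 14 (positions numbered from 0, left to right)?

-oo--o-o--oo--o--oooo
-o-ooo-oooo-ooooooooo
-o-oo--ooo--ooooooooo
-o-o-oooo-ooooooooooo
-o-o-ooo--ooooooooooo
position 14 holds o

o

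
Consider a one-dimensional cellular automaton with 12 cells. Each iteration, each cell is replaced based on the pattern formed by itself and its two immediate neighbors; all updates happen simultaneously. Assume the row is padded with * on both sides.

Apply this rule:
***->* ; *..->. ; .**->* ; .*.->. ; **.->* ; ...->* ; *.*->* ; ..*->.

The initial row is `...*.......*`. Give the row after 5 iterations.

**.*********

.*...*****.*
*..*.*******
*...********
*.*.********
**.*********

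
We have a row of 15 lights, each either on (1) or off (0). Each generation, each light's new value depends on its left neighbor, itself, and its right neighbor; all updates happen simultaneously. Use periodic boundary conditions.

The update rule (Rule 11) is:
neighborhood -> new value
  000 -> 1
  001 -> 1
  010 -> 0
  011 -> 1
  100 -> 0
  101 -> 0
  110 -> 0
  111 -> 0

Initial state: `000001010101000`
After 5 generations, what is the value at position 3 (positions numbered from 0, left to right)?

1

generation 1: 111110000000011
generation 2: 000000111111110
generation 3: 111111100000000
generation 4: 100000001111111
generation 5: 001111111000000
position 3 holds 1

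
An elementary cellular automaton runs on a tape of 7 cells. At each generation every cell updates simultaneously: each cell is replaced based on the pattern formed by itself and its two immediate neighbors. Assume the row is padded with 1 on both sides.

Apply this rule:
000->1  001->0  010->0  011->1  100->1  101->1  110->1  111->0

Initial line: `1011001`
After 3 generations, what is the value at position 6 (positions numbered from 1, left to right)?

generation 1: 1111101
generation 2: 0000111
generation 3: 1110100
position 6 holds 0

0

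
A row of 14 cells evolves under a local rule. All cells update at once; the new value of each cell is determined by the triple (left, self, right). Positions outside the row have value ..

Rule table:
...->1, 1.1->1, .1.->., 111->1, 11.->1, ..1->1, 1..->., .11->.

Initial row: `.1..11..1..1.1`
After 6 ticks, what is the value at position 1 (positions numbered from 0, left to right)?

1

1..1.1.1..1.1.
..1.1.1..1.1..
11.1.1..1.1..1
.11.1..1.1..1.
1.11..1.1..1..
.1.1.1.1..1..1
position 1 holds 1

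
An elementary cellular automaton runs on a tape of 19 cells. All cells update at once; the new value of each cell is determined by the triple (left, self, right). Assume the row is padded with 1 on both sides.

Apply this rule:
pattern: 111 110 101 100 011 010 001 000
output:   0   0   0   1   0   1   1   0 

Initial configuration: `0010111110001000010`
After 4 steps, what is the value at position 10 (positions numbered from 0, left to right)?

1

step 1: 1110000001011100110
step 2: 0001000011000011000
step 3: 1011100100100100101
step 4: 0000011111111111100
position 10 holds 1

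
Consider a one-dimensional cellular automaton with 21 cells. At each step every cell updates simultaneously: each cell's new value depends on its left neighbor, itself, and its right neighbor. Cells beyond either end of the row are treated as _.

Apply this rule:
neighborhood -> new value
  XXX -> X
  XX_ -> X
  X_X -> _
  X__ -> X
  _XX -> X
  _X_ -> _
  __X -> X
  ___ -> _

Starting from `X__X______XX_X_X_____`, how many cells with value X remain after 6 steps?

17

_XX_X____XXX____X____
XXX__X__XXXXX__X_X___
XXXXX_XXXXXXXXX___X__
XXXXX_XXXXXXXXXX_X_X_
XXXXX_XXXXXXXXXX____X
XXXXX_XXXXXXXXXXX__X_
count of X: 17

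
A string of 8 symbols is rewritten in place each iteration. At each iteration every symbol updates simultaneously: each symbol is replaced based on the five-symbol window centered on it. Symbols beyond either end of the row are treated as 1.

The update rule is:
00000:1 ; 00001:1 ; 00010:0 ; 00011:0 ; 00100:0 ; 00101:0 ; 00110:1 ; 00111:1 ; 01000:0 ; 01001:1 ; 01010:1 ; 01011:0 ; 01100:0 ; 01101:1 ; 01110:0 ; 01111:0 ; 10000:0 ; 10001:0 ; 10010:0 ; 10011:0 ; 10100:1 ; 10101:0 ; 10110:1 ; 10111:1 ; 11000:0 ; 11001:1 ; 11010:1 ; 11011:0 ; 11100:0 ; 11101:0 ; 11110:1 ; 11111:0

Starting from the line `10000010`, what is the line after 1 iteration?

00011000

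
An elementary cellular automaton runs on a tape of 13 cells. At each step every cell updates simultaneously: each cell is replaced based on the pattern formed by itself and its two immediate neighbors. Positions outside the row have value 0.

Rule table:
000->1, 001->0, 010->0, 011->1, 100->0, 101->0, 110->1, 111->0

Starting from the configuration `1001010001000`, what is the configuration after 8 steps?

0011011111011

step 1: 0000000100011
step 2: 1111110001011
step 3: 1000010100011
step 4: 0011000001011
step 5: 1011011100011
step 6: 0011010101011
step 7: 1011000000011
step 8: 0011011111011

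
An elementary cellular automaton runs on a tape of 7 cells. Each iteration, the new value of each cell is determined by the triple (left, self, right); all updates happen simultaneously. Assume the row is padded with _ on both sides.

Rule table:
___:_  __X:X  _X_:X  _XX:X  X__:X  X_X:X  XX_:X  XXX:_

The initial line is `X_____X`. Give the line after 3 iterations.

X_XXX_X

iteration 1: XX___XX
iteration 2: XXX_XXX
iteration 3: X_XXX_X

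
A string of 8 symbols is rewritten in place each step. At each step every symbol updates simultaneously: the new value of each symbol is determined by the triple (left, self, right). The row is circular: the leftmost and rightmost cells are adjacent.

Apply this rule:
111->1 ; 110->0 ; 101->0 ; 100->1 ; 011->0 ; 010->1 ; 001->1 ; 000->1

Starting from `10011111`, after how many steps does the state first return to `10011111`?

6

01101111
00000110
11111001
11110110
01100000
10011111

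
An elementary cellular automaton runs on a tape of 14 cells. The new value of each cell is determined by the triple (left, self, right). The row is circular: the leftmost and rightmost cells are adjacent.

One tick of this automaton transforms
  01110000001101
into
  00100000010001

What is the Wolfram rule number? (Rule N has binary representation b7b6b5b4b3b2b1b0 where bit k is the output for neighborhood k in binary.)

134

position 2: 111 → 1  (bit 7 = 1)
position 3: 110 → 0  (bit 6 = 0)
position 0: 101 → 0  (bit 5 = 0)
position 4: 100 → 0  (bit 4 = 0)
position 1: 011 → 0  (bit 3 = 0)
position 13: 010 → 1  (bit 2 = 1)
position 9: 001 → 1  (bit 1 = 1)
position 5: 000 → 0  (bit 0 = 0)
bits b7..b0 = 10000110 = 134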